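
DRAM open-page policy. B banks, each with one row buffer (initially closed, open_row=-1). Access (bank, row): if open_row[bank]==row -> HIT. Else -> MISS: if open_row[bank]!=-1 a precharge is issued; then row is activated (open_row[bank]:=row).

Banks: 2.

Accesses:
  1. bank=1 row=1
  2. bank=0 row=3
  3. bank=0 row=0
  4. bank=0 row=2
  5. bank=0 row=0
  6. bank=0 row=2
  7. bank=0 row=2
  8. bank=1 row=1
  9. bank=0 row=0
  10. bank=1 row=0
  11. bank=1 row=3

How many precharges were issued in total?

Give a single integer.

Answer: 7

Derivation:
Acc 1: bank1 row1 -> MISS (open row1); precharges=0
Acc 2: bank0 row3 -> MISS (open row3); precharges=0
Acc 3: bank0 row0 -> MISS (open row0); precharges=1
Acc 4: bank0 row2 -> MISS (open row2); precharges=2
Acc 5: bank0 row0 -> MISS (open row0); precharges=3
Acc 6: bank0 row2 -> MISS (open row2); precharges=4
Acc 7: bank0 row2 -> HIT
Acc 8: bank1 row1 -> HIT
Acc 9: bank0 row0 -> MISS (open row0); precharges=5
Acc 10: bank1 row0 -> MISS (open row0); precharges=6
Acc 11: bank1 row3 -> MISS (open row3); precharges=7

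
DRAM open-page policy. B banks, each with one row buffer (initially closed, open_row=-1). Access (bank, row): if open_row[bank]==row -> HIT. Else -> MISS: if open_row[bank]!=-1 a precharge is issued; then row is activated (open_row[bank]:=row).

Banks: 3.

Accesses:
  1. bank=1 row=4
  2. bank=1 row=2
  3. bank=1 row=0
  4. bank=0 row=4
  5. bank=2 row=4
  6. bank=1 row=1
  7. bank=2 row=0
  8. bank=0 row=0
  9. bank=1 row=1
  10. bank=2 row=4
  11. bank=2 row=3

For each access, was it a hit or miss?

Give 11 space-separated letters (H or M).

Answer: M M M M M M M M H M M

Derivation:
Acc 1: bank1 row4 -> MISS (open row4); precharges=0
Acc 2: bank1 row2 -> MISS (open row2); precharges=1
Acc 3: bank1 row0 -> MISS (open row0); precharges=2
Acc 4: bank0 row4 -> MISS (open row4); precharges=2
Acc 5: bank2 row4 -> MISS (open row4); precharges=2
Acc 6: bank1 row1 -> MISS (open row1); precharges=3
Acc 7: bank2 row0 -> MISS (open row0); precharges=4
Acc 8: bank0 row0 -> MISS (open row0); precharges=5
Acc 9: bank1 row1 -> HIT
Acc 10: bank2 row4 -> MISS (open row4); precharges=6
Acc 11: bank2 row3 -> MISS (open row3); precharges=7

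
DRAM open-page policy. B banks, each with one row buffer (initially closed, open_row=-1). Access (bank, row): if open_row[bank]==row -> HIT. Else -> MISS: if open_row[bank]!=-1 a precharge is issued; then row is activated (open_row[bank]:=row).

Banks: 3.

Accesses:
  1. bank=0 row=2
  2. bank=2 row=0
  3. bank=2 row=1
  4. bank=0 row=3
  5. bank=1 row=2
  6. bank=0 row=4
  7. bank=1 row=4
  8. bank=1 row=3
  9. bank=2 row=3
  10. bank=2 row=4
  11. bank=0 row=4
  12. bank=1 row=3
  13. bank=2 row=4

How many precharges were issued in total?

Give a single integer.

Answer: 7

Derivation:
Acc 1: bank0 row2 -> MISS (open row2); precharges=0
Acc 2: bank2 row0 -> MISS (open row0); precharges=0
Acc 3: bank2 row1 -> MISS (open row1); precharges=1
Acc 4: bank0 row3 -> MISS (open row3); precharges=2
Acc 5: bank1 row2 -> MISS (open row2); precharges=2
Acc 6: bank0 row4 -> MISS (open row4); precharges=3
Acc 7: bank1 row4 -> MISS (open row4); precharges=4
Acc 8: bank1 row3 -> MISS (open row3); precharges=5
Acc 9: bank2 row3 -> MISS (open row3); precharges=6
Acc 10: bank2 row4 -> MISS (open row4); precharges=7
Acc 11: bank0 row4 -> HIT
Acc 12: bank1 row3 -> HIT
Acc 13: bank2 row4 -> HIT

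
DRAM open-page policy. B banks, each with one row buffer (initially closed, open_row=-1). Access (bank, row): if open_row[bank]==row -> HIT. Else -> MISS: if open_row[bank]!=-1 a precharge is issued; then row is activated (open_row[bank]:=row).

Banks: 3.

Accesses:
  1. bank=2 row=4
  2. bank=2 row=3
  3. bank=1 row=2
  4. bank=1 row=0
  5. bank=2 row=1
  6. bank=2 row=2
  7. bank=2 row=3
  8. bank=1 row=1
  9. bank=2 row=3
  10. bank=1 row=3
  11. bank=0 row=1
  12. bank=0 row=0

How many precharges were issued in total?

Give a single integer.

Answer: 8

Derivation:
Acc 1: bank2 row4 -> MISS (open row4); precharges=0
Acc 2: bank2 row3 -> MISS (open row3); precharges=1
Acc 3: bank1 row2 -> MISS (open row2); precharges=1
Acc 4: bank1 row0 -> MISS (open row0); precharges=2
Acc 5: bank2 row1 -> MISS (open row1); precharges=3
Acc 6: bank2 row2 -> MISS (open row2); precharges=4
Acc 7: bank2 row3 -> MISS (open row3); precharges=5
Acc 8: bank1 row1 -> MISS (open row1); precharges=6
Acc 9: bank2 row3 -> HIT
Acc 10: bank1 row3 -> MISS (open row3); precharges=7
Acc 11: bank0 row1 -> MISS (open row1); precharges=7
Acc 12: bank0 row0 -> MISS (open row0); precharges=8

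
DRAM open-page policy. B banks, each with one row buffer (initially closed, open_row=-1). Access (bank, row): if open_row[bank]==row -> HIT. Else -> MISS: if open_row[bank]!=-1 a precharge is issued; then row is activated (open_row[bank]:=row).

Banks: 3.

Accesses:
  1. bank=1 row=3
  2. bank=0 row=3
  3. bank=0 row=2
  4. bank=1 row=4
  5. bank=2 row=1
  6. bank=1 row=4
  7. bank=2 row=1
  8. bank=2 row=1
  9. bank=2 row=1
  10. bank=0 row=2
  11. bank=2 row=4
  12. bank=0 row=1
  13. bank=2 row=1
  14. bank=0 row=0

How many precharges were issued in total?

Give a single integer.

Acc 1: bank1 row3 -> MISS (open row3); precharges=0
Acc 2: bank0 row3 -> MISS (open row3); precharges=0
Acc 3: bank0 row2 -> MISS (open row2); precharges=1
Acc 4: bank1 row4 -> MISS (open row4); precharges=2
Acc 5: bank2 row1 -> MISS (open row1); precharges=2
Acc 6: bank1 row4 -> HIT
Acc 7: bank2 row1 -> HIT
Acc 8: bank2 row1 -> HIT
Acc 9: bank2 row1 -> HIT
Acc 10: bank0 row2 -> HIT
Acc 11: bank2 row4 -> MISS (open row4); precharges=3
Acc 12: bank0 row1 -> MISS (open row1); precharges=4
Acc 13: bank2 row1 -> MISS (open row1); precharges=5
Acc 14: bank0 row0 -> MISS (open row0); precharges=6

Answer: 6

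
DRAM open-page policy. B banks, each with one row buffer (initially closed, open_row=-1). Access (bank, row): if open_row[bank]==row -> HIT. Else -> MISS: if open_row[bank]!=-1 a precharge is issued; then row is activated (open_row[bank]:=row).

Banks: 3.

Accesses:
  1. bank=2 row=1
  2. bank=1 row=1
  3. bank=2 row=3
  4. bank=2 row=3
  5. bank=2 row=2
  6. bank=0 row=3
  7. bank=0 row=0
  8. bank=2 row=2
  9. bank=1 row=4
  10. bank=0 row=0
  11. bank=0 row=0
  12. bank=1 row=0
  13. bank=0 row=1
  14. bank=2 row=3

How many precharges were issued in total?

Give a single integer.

Answer: 7

Derivation:
Acc 1: bank2 row1 -> MISS (open row1); precharges=0
Acc 2: bank1 row1 -> MISS (open row1); precharges=0
Acc 3: bank2 row3 -> MISS (open row3); precharges=1
Acc 4: bank2 row3 -> HIT
Acc 5: bank2 row2 -> MISS (open row2); precharges=2
Acc 6: bank0 row3 -> MISS (open row3); precharges=2
Acc 7: bank0 row0 -> MISS (open row0); precharges=3
Acc 8: bank2 row2 -> HIT
Acc 9: bank1 row4 -> MISS (open row4); precharges=4
Acc 10: bank0 row0 -> HIT
Acc 11: bank0 row0 -> HIT
Acc 12: bank1 row0 -> MISS (open row0); precharges=5
Acc 13: bank0 row1 -> MISS (open row1); precharges=6
Acc 14: bank2 row3 -> MISS (open row3); precharges=7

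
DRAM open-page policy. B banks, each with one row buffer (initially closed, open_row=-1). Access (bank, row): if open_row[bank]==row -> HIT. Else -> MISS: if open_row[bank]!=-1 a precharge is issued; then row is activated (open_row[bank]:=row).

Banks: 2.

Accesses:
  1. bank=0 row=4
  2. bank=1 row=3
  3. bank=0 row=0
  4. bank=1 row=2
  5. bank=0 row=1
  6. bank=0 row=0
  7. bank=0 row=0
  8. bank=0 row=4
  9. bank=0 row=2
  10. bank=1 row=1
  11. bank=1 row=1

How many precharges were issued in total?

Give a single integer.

Answer: 7

Derivation:
Acc 1: bank0 row4 -> MISS (open row4); precharges=0
Acc 2: bank1 row3 -> MISS (open row3); precharges=0
Acc 3: bank0 row0 -> MISS (open row0); precharges=1
Acc 4: bank1 row2 -> MISS (open row2); precharges=2
Acc 5: bank0 row1 -> MISS (open row1); precharges=3
Acc 6: bank0 row0 -> MISS (open row0); precharges=4
Acc 7: bank0 row0 -> HIT
Acc 8: bank0 row4 -> MISS (open row4); precharges=5
Acc 9: bank0 row2 -> MISS (open row2); precharges=6
Acc 10: bank1 row1 -> MISS (open row1); precharges=7
Acc 11: bank1 row1 -> HIT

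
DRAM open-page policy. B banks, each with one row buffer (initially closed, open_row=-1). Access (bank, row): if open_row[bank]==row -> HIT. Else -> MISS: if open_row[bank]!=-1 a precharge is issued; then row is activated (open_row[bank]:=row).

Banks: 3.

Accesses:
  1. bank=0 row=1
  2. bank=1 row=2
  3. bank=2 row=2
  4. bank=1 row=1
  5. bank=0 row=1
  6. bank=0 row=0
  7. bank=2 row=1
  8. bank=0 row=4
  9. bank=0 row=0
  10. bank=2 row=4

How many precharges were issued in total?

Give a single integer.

Acc 1: bank0 row1 -> MISS (open row1); precharges=0
Acc 2: bank1 row2 -> MISS (open row2); precharges=0
Acc 3: bank2 row2 -> MISS (open row2); precharges=0
Acc 4: bank1 row1 -> MISS (open row1); precharges=1
Acc 5: bank0 row1 -> HIT
Acc 6: bank0 row0 -> MISS (open row0); precharges=2
Acc 7: bank2 row1 -> MISS (open row1); precharges=3
Acc 8: bank0 row4 -> MISS (open row4); precharges=4
Acc 9: bank0 row0 -> MISS (open row0); precharges=5
Acc 10: bank2 row4 -> MISS (open row4); precharges=6

Answer: 6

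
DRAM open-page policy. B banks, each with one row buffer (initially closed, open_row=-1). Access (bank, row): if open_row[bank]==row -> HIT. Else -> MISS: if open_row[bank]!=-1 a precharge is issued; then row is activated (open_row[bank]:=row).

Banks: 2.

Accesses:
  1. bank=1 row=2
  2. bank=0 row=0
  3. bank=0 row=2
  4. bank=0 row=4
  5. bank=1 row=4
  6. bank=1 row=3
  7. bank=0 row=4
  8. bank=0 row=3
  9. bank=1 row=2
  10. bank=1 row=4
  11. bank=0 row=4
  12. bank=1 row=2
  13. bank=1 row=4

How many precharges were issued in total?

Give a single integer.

Acc 1: bank1 row2 -> MISS (open row2); precharges=0
Acc 2: bank0 row0 -> MISS (open row0); precharges=0
Acc 3: bank0 row2 -> MISS (open row2); precharges=1
Acc 4: bank0 row4 -> MISS (open row4); precharges=2
Acc 5: bank1 row4 -> MISS (open row4); precharges=3
Acc 6: bank1 row3 -> MISS (open row3); precharges=4
Acc 7: bank0 row4 -> HIT
Acc 8: bank0 row3 -> MISS (open row3); precharges=5
Acc 9: bank1 row2 -> MISS (open row2); precharges=6
Acc 10: bank1 row4 -> MISS (open row4); precharges=7
Acc 11: bank0 row4 -> MISS (open row4); precharges=8
Acc 12: bank1 row2 -> MISS (open row2); precharges=9
Acc 13: bank1 row4 -> MISS (open row4); precharges=10

Answer: 10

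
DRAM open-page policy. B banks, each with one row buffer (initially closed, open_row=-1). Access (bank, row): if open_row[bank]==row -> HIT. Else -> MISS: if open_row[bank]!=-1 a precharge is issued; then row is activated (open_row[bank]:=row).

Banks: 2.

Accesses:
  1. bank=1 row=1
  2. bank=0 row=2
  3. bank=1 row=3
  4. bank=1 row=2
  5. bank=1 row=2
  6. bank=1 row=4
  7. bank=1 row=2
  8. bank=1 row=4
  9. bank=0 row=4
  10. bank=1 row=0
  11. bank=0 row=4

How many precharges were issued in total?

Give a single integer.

Acc 1: bank1 row1 -> MISS (open row1); precharges=0
Acc 2: bank0 row2 -> MISS (open row2); precharges=0
Acc 3: bank1 row3 -> MISS (open row3); precharges=1
Acc 4: bank1 row2 -> MISS (open row2); precharges=2
Acc 5: bank1 row2 -> HIT
Acc 6: bank1 row4 -> MISS (open row4); precharges=3
Acc 7: bank1 row2 -> MISS (open row2); precharges=4
Acc 8: bank1 row4 -> MISS (open row4); precharges=5
Acc 9: bank0 row4 -> MISS (open row4); precharges=6
Acc 10: bank1 row0 -> MISS (open row0); precharges=7
Acc 11: bank0 row4 -> HIT

Answer: 7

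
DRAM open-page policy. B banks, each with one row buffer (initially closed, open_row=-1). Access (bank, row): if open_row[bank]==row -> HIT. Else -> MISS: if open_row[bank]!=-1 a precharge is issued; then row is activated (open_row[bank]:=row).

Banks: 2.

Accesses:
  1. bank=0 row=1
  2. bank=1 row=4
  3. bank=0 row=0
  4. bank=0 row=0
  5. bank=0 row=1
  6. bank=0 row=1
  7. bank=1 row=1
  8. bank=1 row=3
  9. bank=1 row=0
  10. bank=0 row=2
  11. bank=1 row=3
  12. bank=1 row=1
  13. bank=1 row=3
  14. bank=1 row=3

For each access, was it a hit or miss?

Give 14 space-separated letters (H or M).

Acc 1: bank0 row1 -> MISS (open row1); precharges=0
Acc 2: bank1 row4 -> MISS (open row4); precharges=0
Acc 3: bank0 row0 -> MISS (open row0); precharges=1
Acc 4: bank0 row0 -> HIT
Acc 5: bank0 row1 -> MISS (open row1); precharges=2
Acc 6: bank0 row1 -> HIT
Acc 7: bank1 row1 -> MISS (open row1); precharges=3
Acc 8: bank1 row3 -> MISS (open row3); precharges=4
Acc 9: bank1 row0 -> MISS (open row0); precharges=5
Acc 10: bank0 row2 -> MISS (open row2); precharges=6
Acc 11: bank1 row3 -> MISS (open row3); precharges=7
Acc 12: bank1 row1 -> MISS (open row1); precharges=8
Acc 13: bank1 row3 -> MISS (open row3); precharges=9
Acc 14: bank1 row3 -> HIT

Answer: M M M H M H M M M M M M M H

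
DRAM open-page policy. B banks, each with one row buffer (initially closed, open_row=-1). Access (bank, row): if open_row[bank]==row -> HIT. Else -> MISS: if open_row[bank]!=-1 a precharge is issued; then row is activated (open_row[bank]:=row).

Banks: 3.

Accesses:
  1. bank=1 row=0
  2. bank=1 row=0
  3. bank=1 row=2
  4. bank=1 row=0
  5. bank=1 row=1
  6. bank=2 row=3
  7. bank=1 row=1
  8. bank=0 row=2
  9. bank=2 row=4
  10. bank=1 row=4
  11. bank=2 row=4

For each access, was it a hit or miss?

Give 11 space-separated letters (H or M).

Acc 1: bank1 row0 -> MISS (open row0); precharges=0
Acc 2: bank1 row0 -> HIT
Acc 3: bank1 row2 -> MISS (open row2); precharges=1
Acc 4: bank1 row0 -> MISS (open row0); precharges=2
Acc 5: bank1 row1 -> MISS (open row1); precharges=3
Acc 6: bank2 row3 -> MISS (open row3); precharges=3
Acc 7: bank1 row1 -> HIT
Acc 8: bank0 row2 -> MISS (open row2); precharges=3
Acc 9: bank2 row4 -> MISS (open row4); precharges=4
Acc 10: bank1 row4 -> MISS (open row4); precharges=5
Acc 11: bank2 row4 -> HIT

Answer: M H M M M M H M M M H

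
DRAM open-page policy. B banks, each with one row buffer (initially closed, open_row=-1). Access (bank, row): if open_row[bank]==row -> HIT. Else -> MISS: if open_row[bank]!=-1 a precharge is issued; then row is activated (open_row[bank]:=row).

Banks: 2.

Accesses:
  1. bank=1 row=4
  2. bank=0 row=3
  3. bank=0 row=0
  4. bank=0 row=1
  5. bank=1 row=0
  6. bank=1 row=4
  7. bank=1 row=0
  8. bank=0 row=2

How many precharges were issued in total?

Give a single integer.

Acc 1: bank1 row4 -> MISS (open row4); precharges=0
Acc 2: bank0 row3 -> MISS (open row3); precharges=0
Acc 3: bank0 row0 -> MISS (open row0); precharges=1
Acc 4: bank0 row1 -> MISS (open row1); precharges=2
Acc 5: bank1 row0 -> MISS (open row0); precharges=3
Acc 6: bank1 row4 -> MISS (open row4); precharges=4
Acc 7: bank1 row0 -> MISS (open row0); precharges=5
Acc 8: bank0 row2 -> MISS (open row2); precharges=6

Answer: 6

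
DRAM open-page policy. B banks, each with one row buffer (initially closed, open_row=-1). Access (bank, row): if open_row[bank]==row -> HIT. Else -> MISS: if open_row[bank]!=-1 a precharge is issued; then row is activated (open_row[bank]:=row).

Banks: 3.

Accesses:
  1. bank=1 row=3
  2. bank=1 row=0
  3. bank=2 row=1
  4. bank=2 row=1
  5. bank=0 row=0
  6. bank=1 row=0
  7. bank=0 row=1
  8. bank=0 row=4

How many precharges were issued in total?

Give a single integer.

Answer: 3

Derivation:
Acc 1: bank1 row3 -> MISS (open row3); precharges=0
Acc 2: bank1 row0 -> MISS (open row0); precharges=1
Acc 3: bank2 row1 -> MISS (open row1); precharges=1
Acc 4: bank2 row1 -> HIT
Acc 5: bank0 row0 -> MISS (open row0); precharges=1
Acc 6: bank1 row0 -> HIT
Acc 7: bank0 row1 -> MISS (open row1); precharges=2
Acc 8: bank0 row4 -> MISS (open row4); precharges=3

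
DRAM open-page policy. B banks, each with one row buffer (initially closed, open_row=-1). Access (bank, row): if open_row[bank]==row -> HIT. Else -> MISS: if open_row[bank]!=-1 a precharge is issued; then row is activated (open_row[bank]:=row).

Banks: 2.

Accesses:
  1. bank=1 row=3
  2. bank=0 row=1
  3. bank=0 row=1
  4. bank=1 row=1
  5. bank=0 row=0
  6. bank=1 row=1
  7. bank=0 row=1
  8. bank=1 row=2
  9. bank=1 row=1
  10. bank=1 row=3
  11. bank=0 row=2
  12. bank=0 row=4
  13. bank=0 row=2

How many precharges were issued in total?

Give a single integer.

Answer: 9

Derivation:
Acc 1: bank1 row3 -> MISS (open row3); precharges=0
Acc 2: bank0 row1 -> MISS (open row1); precharges=0
Acc 3: bank0 row1 -> HIT
Acc 4: bank1 row1 -> MISS (open row1); precharges=1
Acc 5: bank0 row0 -> MISS (open row0); precharges=2
Acc 6: bank1 row1 -> HIT
Acc 7: bank0 row1 -> MISS (open row1); precharges=3
Acc 8: bank1 row2 -> MISS (open row2); precharges=4
Acc 9: bank1 row1 -> MISS (open row1); precharges=5
Acc 10: bank1 row3 -> MISS (open row3); precharges=6
Acc 11: bank0 row2 -> MISS (open row2); precharges=7
Acc 12: bank0 row4 -> MISS (open row4); precharges=8
Acc 13: bank0 row2 -> MISS (open row2); precharges=9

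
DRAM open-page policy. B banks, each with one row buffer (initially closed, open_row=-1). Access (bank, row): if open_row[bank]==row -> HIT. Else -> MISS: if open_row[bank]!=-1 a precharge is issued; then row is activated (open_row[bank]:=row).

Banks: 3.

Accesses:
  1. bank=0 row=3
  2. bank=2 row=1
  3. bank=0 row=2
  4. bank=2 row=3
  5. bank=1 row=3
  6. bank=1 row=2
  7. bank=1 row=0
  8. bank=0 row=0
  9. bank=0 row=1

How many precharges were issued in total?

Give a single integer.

Answer: 6

Derivation:
Acc 1: bank0 row3 -> MISS (open row3); precharges=0
Acc 2: bank2 row1 -> MISS (open row1); precharges=0
Acc 3: bank0 row2 -> MISS (open row2); precharges=1
Acc 4: bank2 row3 -> MISS (open row3); precharges=2
Acc 5: bank1 row3 -> MISS (open row3); precharges=2
Acc 6: bank1 row2 -> MISS (open row2); precharges=3
Acc 7: bank1 row0 -> MISS (open row0); precharges=4
Acc 8: bank0 row0 -> MISS (open row0); precharges=5
Acc 9: bank0 row1 -> MISS (open row1); precharges=6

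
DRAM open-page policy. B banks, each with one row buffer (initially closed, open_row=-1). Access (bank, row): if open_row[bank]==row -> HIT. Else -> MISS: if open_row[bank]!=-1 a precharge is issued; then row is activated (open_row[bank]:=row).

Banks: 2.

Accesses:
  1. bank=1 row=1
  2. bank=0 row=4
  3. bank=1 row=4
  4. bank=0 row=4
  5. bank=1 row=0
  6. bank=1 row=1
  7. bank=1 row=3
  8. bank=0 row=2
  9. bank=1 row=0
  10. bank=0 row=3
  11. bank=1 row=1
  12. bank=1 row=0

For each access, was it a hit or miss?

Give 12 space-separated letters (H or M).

Answer: M M M H M M M M M M M M

Derivation:
Acc 1: bank1 row1 -> MISS (open row1); precharges=0
Acc 2: bank0 row4 -> MISS (open row4); precharges=0
Acc 3: bank1 row4 -> MISS (open row4); precharges=1
Acc 4: bank0 row4 -> HIT
Acc 5: bank1 row0 -> MISS (open row0); precharges=2
Acc 6: bank1 row1 -> MISS (open row1); precharges=3
Acc 7: bank1 row3 -> MISS (open row3); precharges=4
Acc 8: bank0 row2 -> MISS (open row2); precharges=5
Acc 9: bank1 row0 -> MISS (open row0); precharges=6
Acc 10: bank0 row3 -> MISS (open row3); precharges=7
Acc 11: bank1 row1 -> MISS (open row1); precharges=8
Acc 12: bank1 row0 -> MISS (open row0); precharges=9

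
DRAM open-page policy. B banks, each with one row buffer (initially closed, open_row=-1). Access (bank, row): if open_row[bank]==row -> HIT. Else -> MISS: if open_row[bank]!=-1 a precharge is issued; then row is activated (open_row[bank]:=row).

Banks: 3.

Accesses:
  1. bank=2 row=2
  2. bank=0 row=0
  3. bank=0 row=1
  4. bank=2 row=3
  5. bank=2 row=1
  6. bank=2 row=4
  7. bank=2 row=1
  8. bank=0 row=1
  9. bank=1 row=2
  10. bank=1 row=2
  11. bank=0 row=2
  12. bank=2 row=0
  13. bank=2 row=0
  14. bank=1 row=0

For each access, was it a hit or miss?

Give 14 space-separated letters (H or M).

Answer: M M M M M M M H M H M M H M

Derivation:
Acc 1: bank2 row2 -> MISS (open row2); precharges=0
Acc 2: bank0 row0 -> MISS (open row0); precharges=0
Acc 3: bank0 row1 -> MISS (open row1); precharges=1
Acc 4: bank2 row3 -> MISS (open row3); precharges=2
Acc 5: bank2 row1 -> MISS (open row1); precharges=3
Acc 6: bank2 row4 -> MISS (open row4); precharges=4
Acc 7: bank2 row1 -> MISS (open row1); precharges=5
Acc 8: bank0 row1 -> HIT
Acc 9: bank1 row2 -> MISS (open row2); precharges=5
Acc 10: bank1 row2 -> HIT
Acc 11: bank0 row2 -> MISS (open row2); precharges=6
Acc 12: bank2 row0 -> MISS (open row0); precharges=7
Acc 13: bank2 row0 -> HIT
Acc 14: bank1 row0 -> MISS (open row0); precharges=8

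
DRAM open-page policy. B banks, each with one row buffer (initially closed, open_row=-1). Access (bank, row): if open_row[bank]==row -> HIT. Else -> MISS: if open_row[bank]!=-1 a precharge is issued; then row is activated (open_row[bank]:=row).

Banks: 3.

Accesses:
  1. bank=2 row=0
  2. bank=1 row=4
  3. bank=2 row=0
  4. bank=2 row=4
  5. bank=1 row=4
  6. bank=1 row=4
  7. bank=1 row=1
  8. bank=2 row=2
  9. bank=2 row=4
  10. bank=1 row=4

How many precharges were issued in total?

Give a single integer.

Acc 1: bank2 row0 -> MISS (open row0); precharges=0
Acc 2: bank1 row4 -> MISS (open row4); precharges=0
Acc 3: bank2 row0 -> HIT
Acc 4: bank2 row4 -> MISS (open row4); precharges=1
Acc 5: bank1 row4 -> HIT
Acc 6: bank1 row4 -> HIT
Acc 7: bank1 row1 -> MISS (open row1); precharges=2
Acc 8: bank2 row2 -> MISS (open row2); precharges=3
Acc 9: bank2 row4 -> MISS (open row4); precharges=4
Acc 10: bank1 row4 -> MISS (open row4); precharges=5

Answer: 5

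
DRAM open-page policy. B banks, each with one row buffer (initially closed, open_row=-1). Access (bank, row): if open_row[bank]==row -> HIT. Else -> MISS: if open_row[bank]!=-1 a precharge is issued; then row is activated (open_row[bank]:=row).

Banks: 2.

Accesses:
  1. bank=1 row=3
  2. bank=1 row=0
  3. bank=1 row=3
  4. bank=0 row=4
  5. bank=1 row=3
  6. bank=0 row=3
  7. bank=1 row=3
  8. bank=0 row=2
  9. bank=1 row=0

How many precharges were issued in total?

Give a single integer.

Answer: 5

Derivation:
Acc 1: bank1 row3 -> MISS (open row3); precharges=0
Acc 2: bank1 row0 -> MISS (open row0); precharges=1
Acc 3: bank1 row3 -> MISS (open row3); precharges=2
Acc 4: bank0 row4 -> MISS (open row4); precharges=2
Acc 5: bank1 row3 -> HIT
Acc 6: bank0 row3 -> MISS (open row3); precharges=3
Acc 7: bank1 row3 -> HIT
Acc 8: bank0 row2 -> MISS (open row2); precharges=4
Acc 9: bank1 row0 -> MISS (open row0); precharges=5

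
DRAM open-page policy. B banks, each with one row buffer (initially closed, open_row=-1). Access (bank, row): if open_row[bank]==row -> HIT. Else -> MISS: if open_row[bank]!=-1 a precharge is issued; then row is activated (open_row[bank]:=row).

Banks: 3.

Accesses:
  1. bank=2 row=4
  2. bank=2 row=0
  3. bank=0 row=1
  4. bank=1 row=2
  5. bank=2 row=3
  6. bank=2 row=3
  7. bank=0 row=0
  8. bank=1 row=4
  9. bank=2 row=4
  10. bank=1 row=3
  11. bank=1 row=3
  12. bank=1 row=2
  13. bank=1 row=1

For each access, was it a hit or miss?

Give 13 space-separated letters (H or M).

Answer: M M M M M H M M M M H M M

Derivation:
Acc 1: bank2 row4 -> MISS (open row4); precharges=0
Acc 2: bank2 row0 -> MISS (open row0); precharges=1
Acc 3: bank0 row1 -> MISS (open row1); precharges=1
Acc 4: bank1 row2 -> MISS (open row2); precharges=1
Acc 5: bank2 row3 -> MISS (open row3); precharges=2
Acc 6: bank2 row3 -> HIT
Acc 7: bank0 row0 -> MISS (open row0); precharges=3
Acc 8: bank1 row4 -> MISS (open row4); precharges=4
Acc 9: bank2 row4 -> MISS (open row4); precharges=5
Acc 10: bank1 row3 -> MISS (open row3); precharges=6
Acc 11: bank1 row3 -> HIT
Acc 12: bank1 row2 -> MISS (open row2); precharges=7
Acc 13: bank1 row1 -> MISS (open row1); precharges=8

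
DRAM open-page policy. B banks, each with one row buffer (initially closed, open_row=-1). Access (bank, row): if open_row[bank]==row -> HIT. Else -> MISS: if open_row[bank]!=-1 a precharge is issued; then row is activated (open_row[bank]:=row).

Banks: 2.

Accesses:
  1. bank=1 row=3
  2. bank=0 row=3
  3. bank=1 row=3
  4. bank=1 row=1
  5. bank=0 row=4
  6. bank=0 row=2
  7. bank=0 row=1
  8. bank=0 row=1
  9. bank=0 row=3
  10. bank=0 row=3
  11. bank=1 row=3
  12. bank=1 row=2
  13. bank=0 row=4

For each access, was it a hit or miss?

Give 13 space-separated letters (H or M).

Answer: M M H M M M M H M H M M M

Derivation:
Acc 1: bank1 row3 -> MISS (open row3); precharges=0
Acc 2: bank0 row3 -> MISS (open row3); precharges=0
Acc 3: bank1 row3 -> HIT
Acc 4: bank1 row1 -> MISS (open row1); precharges=1
Acc 5: bank0 row4 -> MISS (open row4); precharges=2
Acc 6: bank0 row2 -> MISS (open row2); precharges=3
Acc 7: bank0 row1 -> MISS (open row1); precharges=4
Acc 8: bank0 row1 -> HIT
Acc 9: bank0 row3 -> MISS (open row3); precharges=5
Acc 10: bank0 row3 -> HIT
Acc 11: bank1 row3 -> MISS (open row3); precharges=6
Acc 12: bank1 row2 -> MISS (open row2); precharges=7
Acc 13: bank0 row4 -> MISS (open row4); precharges=8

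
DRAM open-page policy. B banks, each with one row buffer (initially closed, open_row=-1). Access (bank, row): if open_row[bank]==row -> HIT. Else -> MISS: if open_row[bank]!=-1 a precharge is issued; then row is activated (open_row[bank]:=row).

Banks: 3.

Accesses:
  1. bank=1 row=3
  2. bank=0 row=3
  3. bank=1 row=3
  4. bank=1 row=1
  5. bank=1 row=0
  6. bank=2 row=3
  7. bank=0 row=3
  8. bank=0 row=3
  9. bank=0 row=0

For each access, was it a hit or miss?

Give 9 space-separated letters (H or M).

Acc 1: bank1 row3 -> MISS (open row3); precharges=0
Acc 2: bank0 row3 -> MISS (open row3); precharges=0
Acc 3: bank1 row3 -> HIT
Acc 4: bank1 row1 -> MISS (open row1); precharges=1
Acc 5: bank1 row0 -> MISS (open row0); precharges=2
Acc 6: bank2 row3 -> MISS (open row3); precharges=2
Acc 7: bank0 row3 -> HIT
Acc 8: bank0 row3 -> HIT
Acc 9: bank0 row0 -> MISS (open row0); precharges=3

Answer: M M H M M M H H M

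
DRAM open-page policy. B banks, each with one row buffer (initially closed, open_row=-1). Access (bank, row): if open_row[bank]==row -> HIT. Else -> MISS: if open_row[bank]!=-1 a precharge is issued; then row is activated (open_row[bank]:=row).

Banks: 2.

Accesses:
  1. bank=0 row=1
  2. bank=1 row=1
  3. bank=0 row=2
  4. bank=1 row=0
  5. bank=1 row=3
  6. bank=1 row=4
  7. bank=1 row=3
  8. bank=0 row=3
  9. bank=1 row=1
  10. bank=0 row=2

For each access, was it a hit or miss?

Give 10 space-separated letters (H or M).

Answer: M M M M M M M M M M

Derivation:
Acc 1: bank0 row1 -> MISS (open row1); precharges=0
Acc 2: bank1 row1 -> MISS (open row1); precharges=0
Acc 3: bank0 row2 -> MISS (open row2); precharges=1
Acc 4: bank1 row0 -> MISS (open row0); precharges=2
Acc 5: bank1 row3 -> MISS (open row3); precharges=3
Acc 6: bank1 row4 -> MISS (open row4); precharges=4
Acc 7: bank1 row3 -> MISS (open row3); precharges=5
Acc 8: bank0 row3 -> MISS (open row3); precharges=6
Acc 9: bank1 row1 -> MISS (open row1); precharges=7
Acc 10: bank0 row2 -> MISS (open row2); precharges=8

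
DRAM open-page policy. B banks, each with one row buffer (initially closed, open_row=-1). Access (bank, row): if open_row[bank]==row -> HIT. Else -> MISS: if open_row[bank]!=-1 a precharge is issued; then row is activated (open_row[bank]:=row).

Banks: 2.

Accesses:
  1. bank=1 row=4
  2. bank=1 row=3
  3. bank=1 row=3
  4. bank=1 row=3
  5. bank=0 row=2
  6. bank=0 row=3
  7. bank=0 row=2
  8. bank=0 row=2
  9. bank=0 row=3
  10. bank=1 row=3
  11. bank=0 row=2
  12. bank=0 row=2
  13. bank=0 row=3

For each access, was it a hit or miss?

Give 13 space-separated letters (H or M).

Acc 1: bank1 row4 -> MISS (open row4); precharges=0
Acc 2: bank1 row3 -> MISS (open row3); precharges=1
Acc 3: bank1 row3 -> HIT
Acc 4: bank1 row3 -> HIT
Acc 5: bank0 row2 -> MISS (open row2); precharges=1
Acc 6: bank0 row3 -> MISS (open row3); precharges=2
Acc 7: bank0 row2 -> MISS (open row2); precharges=3
Acc 8: bank0 row2 -> HIT
Acc 9: bank0 row3 -> MISS (open row3); precharges=4
Acc 10: bank1 row3 -> HIT
Acc 11: bank0 row2 -> MISS (open row2); precharges=5
Acc 12: bank0 row2 -> HIT
Acc 13: bank0 row3 -> MISS (open row3); precharges=6

Answer: M M H H M M M H M H M H M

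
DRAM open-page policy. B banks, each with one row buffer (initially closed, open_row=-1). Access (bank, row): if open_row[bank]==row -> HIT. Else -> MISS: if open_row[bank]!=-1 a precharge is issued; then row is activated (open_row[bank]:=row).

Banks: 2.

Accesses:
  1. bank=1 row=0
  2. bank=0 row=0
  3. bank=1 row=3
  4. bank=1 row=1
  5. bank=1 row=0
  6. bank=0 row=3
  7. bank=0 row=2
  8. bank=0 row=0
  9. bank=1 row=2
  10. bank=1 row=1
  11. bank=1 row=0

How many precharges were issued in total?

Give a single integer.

Answer: 9

Derivation:
Acc 1: bank1 row0 -> MISS (open row0); precharges=0
Acc 2: bank0 row0 -> MISS (open row0); precharges=0
Acc 3: bank1 row3 -> MISS (open row3); precharges=1
Acc 4: bank1 row1 -> MISS (open row1); precharges=2
Acc 5: bank1 row0 -> MISS (open row0); precharges=3
Acc 6: bank0 row3 -> MISS (open row3); precharges=4
Acc 7: bank0 row2 -> MISS (open row2); precharges=5
Acc 8: bank0 row0 -> MISS (open row0); precharges=6
Acc 9: bank1 row2 -> MISS (open row2); precharges=7
Acc 10: bank1 row1 -> MISS (open row1); precharges=8
Acc 11: bank1 row0 -> MISS (open row0); precharges=9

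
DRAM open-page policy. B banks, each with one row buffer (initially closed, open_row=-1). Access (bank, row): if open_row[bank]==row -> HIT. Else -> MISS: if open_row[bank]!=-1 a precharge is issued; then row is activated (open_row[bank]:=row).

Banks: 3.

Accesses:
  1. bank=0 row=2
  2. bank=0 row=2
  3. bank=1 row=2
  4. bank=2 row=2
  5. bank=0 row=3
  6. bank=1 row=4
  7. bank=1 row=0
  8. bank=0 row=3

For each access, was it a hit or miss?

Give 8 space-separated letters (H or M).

Acc 1: bank0 row2 -> MISS (open row2); precharges=0
Acc 2: bank0 row2 -> HIT
Acc 3: bank1 row2 -> MISS (open row2); precharges=0
Acc 4: bank2 row2 -> MISS (open row2); precharges=0
Acc 5: bank0 row3 -> MISS (open row3); precharges=1
Acc 6: bank1 row4 -> MISS (open row4); precharges=2
Acc 7: bank1 row0 -> MISS (open row0); precharges=3
Acc 8: bank0 row3 -> HIT

Answer: M H M M M M M H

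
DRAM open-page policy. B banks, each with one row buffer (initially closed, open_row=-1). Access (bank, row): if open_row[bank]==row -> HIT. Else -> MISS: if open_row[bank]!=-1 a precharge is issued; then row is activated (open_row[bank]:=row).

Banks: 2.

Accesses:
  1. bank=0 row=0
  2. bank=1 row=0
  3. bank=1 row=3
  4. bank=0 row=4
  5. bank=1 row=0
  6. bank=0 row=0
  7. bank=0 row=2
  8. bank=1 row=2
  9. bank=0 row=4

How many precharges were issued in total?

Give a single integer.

Answer: 7

Derivation:
Acc 1: bank0 row0 -> MISS (open row0); precharges=0
Acc 2: bank1 row0 -> MISS (open row0); precharges=0
Acc 3: bank1 row3 -> MISS (open row3); precharges=1
Acc 4: bank0 row4 -> MISS (open row4); precharges=2
Acc 5: bank1 row0 -> MISS (open row0); precharges=3
Acc 6: bank0 row0 -> MISS (open row0); precharges=4
Acc 7: bank0 row2 -> MISS (open row2); precharges=5
Acc 8: bank1 row2 -> MISS (open row2); precharges=6
Acc 9: bank0 row4 -> MISS (open row4); precharges=7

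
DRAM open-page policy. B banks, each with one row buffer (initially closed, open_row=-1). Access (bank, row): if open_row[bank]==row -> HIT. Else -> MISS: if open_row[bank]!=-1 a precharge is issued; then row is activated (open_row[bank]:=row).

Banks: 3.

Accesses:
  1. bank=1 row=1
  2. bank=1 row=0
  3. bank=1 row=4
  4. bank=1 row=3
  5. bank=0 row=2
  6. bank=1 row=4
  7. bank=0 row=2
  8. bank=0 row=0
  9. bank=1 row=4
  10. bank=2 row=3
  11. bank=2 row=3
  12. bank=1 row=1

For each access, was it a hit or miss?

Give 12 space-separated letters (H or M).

Acc 1: bank1 row1 -> MISS (open row1); precharges=0
Acc 2: bank1 row0 -> MISS (open row0); precharges=1
Acc 3: bank1 row4 -> MISS (open row4); precharges=2
Acc 4: bank1 row3 -> MISS (open row3); precharges=3
Acc 5: bank0 row2 -> MISS (open row2); precharges=3
Acc 6: bank1 row4 -> MISS (open row4); precharges=4
Acc 7: bank0 row2 -> HIT
Acc 8: bank0 row0 -> MISS (open row0); precharges=5
Acc 9: bank1 row4 -> HIT
Acc 10: bank2 row3 -> MISS (open row3); precharges=5
Acc 11: bank2 row3 -> HIT
Acc 12: bank1 row1 -> MISS (open row1); precharges=6

Answer: M M M M M M H M H M H M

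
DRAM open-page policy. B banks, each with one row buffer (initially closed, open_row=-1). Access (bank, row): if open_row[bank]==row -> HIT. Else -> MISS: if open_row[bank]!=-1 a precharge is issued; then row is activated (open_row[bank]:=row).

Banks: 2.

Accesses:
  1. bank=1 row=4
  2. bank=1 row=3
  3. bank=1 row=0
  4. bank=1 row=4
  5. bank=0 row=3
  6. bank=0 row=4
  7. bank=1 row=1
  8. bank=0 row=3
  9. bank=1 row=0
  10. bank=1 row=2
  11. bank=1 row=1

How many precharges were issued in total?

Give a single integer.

Acc 1: bank1 row4 -> MISS (open row4); precharges=0
Acc 2: bank1 row3 -> MISS (open row3); precharges=1
Acc 3: bank1 row0 -> MISS (open row0); precharges=2
Acc 4: bank1 row4 -> MISS (open row4); precharges=3
Acc 5: bank0 row3 -> MISS (open row3); precharges=3
Acc 6: bank0 row4 -> MISS (open row4); precharges=4
Acc 7: bank1 row1 -> MISS (open row1); precharges=5
Acc 8: bank0 row3 -> MISS (open row3); precharges=6
Acc 9: bank1 row0 -> MISS (open row0); precharges=7
Acc 10: bank1 row2 -> MISS (open row2); precharges=8
Acc 11: bank1 row1 -> MISS (open row1); precharges=9

Answer: 9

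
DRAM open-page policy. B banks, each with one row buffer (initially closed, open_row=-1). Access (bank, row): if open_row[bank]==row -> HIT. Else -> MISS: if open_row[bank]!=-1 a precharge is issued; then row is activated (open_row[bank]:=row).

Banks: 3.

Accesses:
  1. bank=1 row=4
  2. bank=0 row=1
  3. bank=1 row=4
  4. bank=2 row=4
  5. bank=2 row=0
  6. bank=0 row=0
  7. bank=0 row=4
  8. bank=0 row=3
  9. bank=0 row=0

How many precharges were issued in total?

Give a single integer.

Answer: 5

Derivation:
Acc 1: bank1 row4 -> MISS (open row4); precharges=0
Acc 2: bank0 row1 -> MISS (open row1); precharges=0
Acc 3: bank1 row4 -> HIT
Acc 4: bank2 row4 -> MISS (open row4); precharges=0
Acc 5: bank2 row0 -> MISS (open row0); precharges=1
Acc 6: bank0 row0 -> MISS (open row0); precharges=2
Acc 7: bank0 row4 -> MISS (open row4); precharges=3
Acc 8: bank0 row3 -> MISS (open row3); precharges=4
Acc 9: bank0 row0 -> MISS (open row0); precharges=5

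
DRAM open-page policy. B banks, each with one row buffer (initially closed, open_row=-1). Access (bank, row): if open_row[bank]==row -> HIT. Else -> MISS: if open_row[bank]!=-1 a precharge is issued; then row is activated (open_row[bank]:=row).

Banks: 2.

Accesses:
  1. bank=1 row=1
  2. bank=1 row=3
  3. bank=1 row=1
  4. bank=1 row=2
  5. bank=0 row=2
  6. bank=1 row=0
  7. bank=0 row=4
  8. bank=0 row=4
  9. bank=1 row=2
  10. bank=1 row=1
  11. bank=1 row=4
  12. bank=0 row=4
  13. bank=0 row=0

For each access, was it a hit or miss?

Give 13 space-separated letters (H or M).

Acc 1: bank1 row1 -> MISS (open row1); precharges=0
Acc 2: bank1 row3 -> MISS (open row3); precharges=1
Acc 3: bank1 row1 -> MISS (open row1); precharges=2
Acc 4: bank1 row2 -> MISS (open row2); precharges=3
Acc 5: bank0 row2 -> MISS (open row2); precharges=3
Acc 6: bank1 row0 -> MISS (open row0); precharges=4
Acc 7: bank0 row4 -> MISS (open row4); precharges=5
Acc 8: bank0 row4 -> HIT
Acc 9: bank1 row2 -> MISS (open row2); precharges=6
Acc 10: bank1 row1 -> MISS (open row1); precharges=7
Acc 11: bank1 row4 -> MISS (open row4); precharges=8
Acc 12: bank0 row4 -> HIT
Acc 13: bank0 row0 -> MISS (open row0); precharges=9

Answer: M M M M M M M H M M M H M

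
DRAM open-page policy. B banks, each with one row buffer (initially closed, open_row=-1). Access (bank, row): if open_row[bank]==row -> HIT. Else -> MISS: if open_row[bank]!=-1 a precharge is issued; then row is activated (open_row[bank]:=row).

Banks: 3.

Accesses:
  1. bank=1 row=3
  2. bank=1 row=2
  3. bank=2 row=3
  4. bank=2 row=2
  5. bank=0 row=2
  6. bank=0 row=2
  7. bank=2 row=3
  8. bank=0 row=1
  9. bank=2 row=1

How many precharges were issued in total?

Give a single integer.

Acc 1: bank1 row3 -> MISS (open row3); precharges=0
Acc 2: bank1 row2 -> MISS (open row2); precharges=1
Acc 3: bank2 row3 -> MISS (open row3); precharges=1
Acc 4: bank2 row2 -> MISS (open row2); precharges=2
Acc 5: bank0 row2 -> MISS (open row2); precharges=2
Acc 6: bank0 row2 -> HIT
Acc 7: bank2 row3 -> MISS (open row3); precharges=3
Acc 8: bank0 row1 -> MISS (open row1); precharges=4
Acc 9: bank2 row1 -> MISS (open row1); precharges=5

Answer: 5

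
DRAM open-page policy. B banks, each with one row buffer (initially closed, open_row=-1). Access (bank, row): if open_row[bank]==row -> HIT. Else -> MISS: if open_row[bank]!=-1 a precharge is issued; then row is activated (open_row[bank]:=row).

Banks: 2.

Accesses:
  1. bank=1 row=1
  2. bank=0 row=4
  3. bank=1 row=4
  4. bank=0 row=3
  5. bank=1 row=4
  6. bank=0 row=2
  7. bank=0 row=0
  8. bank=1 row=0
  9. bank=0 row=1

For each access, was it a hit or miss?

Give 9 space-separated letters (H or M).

Acc 1: bank1 row1 -> MISS (open row1); precharges=0
Acc 2: bank0 row4 -> MISS (open row4); precharges=0
Acc 3: bank1 row4 -> MISS (open row4); precharges=1
Acc 4: bank0 row3 -> MISS (open row3); precharges=2
Acc 5: bank1 row4 -> HIT
Acc 6: bank0 row2 -> MISS (open row2); precharges=3
Acc 7: bank0 row0 -> MISS (open row0); precharges=4
Acc 8: bank1 row0 -> MISS (open row0); precharges=5
Acc 9: bank0 row1 -> MISS (open row1); precharges=6

Answer: M M M M H M M M M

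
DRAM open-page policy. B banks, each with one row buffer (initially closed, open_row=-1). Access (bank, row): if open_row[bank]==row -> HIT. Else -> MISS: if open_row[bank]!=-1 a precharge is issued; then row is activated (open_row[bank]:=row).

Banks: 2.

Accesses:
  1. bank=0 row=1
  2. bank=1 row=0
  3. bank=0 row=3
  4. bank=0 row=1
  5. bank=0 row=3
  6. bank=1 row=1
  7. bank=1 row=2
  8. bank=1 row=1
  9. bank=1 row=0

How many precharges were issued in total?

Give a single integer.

Acc 1: bank0 row1 -> MISS (open row1); precharges=0
Acc 2: bank1 row0 -> MISS (open row0); precharges=0
Acc 3: bank0 row3 -> MISS (open row3); precharges=1
Acc 4: bank0 row1 -> MISS (open row1); precharges=2
Acc 5: bank0 row3 -> MISS (open row3); precharges=3
Acc 6: bank1 row1 -> MISS (open row1); precharges=4
Acc 7: bank1 row2 -> MISS (open row2); precharges=5
Acc 8: bank1 row1 -> MISS (open row1); precharges=6
Acc 9: bank1 row0 -> MISS (open row0); precharges=7

Answer: 7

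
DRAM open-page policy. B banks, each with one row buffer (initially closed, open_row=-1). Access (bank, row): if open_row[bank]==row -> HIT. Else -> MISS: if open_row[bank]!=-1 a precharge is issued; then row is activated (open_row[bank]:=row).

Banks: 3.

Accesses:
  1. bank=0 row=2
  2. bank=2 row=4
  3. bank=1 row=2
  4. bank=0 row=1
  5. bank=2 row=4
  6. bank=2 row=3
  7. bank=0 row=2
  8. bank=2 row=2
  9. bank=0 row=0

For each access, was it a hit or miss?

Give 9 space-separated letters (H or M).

Acc 1: bank0 row2 -> MISS (open row2); precharges=0
Acc 2: bank2 row4 -> MISS (open row4); precharges=0
Acc 3: bank1 row2 -> MISS (open row2); precharges=0
Acc 4: bank0 row1 -> MISS (open row1); precharges=1
Acc 5: bank2 row4 -> HIT
Acc 6: bank2 row3 -> MISS (open row3); precharges=2
Acc 7: bank0 row2 -> MISS (open row2); precharges=3
Acc 8: bank2 row2 -> MISS (open row2); precharges=4
Acc 9: bank0 row0 -> MISS (open row0); precharges=5

Answer: M M M M H M M M M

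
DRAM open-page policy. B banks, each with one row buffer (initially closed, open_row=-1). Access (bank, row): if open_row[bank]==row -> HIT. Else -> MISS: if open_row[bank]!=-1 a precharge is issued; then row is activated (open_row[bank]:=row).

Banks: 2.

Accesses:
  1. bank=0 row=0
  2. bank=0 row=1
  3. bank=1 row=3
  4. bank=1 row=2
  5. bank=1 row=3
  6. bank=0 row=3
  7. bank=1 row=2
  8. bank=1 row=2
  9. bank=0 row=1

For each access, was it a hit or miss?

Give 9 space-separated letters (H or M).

Answer: M M M M M M M H M

Derivation:
Acc 1: bank0 row0 -> MISS (open row0); precharges=0
Acc 2: bank0 row1 -> MISS (open row1); precharges=1
Acc 3: bank1 row3 -> MISS (open row3); precharges=1
Acc 4: bank1 row2 -> MISS (open row2); precharges=2
Acc 5: bank1 row3 -> MISS (open row3); precharges=3
Acc 6: bank0 row3 -> MISS (open row3); precharges=4
Acc 7: bank1 row2 -> MISS (open row2); precharges=5
Acc 8: bank1 row2 -> HIT
Acc 9: bank0 row1 -> MISS (open row1); precharges=6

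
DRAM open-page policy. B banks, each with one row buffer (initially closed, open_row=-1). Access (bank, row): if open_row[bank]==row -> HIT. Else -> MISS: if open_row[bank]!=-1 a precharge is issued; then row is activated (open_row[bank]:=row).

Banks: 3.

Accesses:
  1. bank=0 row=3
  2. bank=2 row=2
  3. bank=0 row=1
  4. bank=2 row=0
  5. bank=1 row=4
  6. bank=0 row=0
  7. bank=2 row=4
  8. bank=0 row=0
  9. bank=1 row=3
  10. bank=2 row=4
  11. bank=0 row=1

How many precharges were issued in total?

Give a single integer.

Answer: 6

Derivation:
Acc 1: bank0 row3 -> MISS (open row3); precharges=0
Acc 2: bank2 row2 -> MISS (open row2); precharges=0
Acc 3: bank0 row1 -> MISS (open row1); precharges=1
Acc 4: bank2 row0 -> MISS (open row0); precharges=2
Acc 5: bank1 row4 -> MISS (open row4); precharges=2
Acc 6: bank0 row0 -> MISS (open row0); precharges=3
Acc 7: bank2 row4 -> MISS (open row4); precharges=4
Acc 8: bank0 row0 -> HIT
Acc 9: bank1 row3 -> MISS (open row3); precharges=5
Acc 10: bank2 row4 -> HIT
Acc 11: bank0 row1 -> MISS (open row1); precharges=6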